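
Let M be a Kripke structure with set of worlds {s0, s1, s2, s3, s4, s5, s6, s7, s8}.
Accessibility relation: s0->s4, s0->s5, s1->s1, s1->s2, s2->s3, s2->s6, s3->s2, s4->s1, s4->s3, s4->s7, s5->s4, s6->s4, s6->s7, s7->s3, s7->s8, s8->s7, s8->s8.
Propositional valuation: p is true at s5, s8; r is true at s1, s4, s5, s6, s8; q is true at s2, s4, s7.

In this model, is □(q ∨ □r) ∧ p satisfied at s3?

No

Recall that □ψ holds at a world iff ψ holds at every accessible world, and ◇ψ holds iff ψ holds at some accessible world.
At s3: □(q ∨ □r) is true, p is false, so □(q ∨ □r) ∧ p is false.
  At s3: □(q ∨ □r) requires q ∨ □r at every successor {s2}.
      At s2: q is true, □r is false, so q ∨ □r is true.
  So □(q ∨ □r) is true at s3.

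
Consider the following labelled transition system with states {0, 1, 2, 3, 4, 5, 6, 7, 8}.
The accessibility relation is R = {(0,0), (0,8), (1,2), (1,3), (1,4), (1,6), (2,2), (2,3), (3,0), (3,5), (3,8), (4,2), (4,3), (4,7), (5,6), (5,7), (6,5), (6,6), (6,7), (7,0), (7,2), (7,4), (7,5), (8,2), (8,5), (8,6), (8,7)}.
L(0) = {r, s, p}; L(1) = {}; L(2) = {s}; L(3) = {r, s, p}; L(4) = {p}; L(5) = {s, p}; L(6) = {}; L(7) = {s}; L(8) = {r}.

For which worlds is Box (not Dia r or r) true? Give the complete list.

Let φ = Box (not Dia r or r). Evaluate φ at each world:
  0 (successors {0, 8}): φ is true.
  1 (successors {2, 3, 4, 6}): φ is false.
  2 (successors {2, 3}): φ is false.
  3 (successors {0, 5, 8}): φ is true.
  4 (successors {2, 3, 7}): φ is false.
  5 (successors {6, 7}): φ is false.
  6 (successors {5, 6, 7}): φ is false.
  7 (successors {0, 2, 4, 5}): φ is false.
  8 (successors {2, 5, 6, 7}): φ is false.
For instance, at 5:
  At 5: Box (not Dia r or r) requires not Dia r or r at every successor {6, 7}.
    not Dia r or r fails at 7, so Box (not Dia r or r) is false at 5.
      At 7: not Dia r is false, r is false, so not Dia r or r is false.
Satisfying worlds: {0, 3}

0, 3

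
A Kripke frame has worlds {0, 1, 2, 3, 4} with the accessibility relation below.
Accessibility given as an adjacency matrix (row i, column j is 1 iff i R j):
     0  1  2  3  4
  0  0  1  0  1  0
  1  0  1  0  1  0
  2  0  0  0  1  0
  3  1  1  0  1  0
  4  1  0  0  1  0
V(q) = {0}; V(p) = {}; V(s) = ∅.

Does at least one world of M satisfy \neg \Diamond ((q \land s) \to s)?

No

Recall that \Diamond ψ holds at a world iff ψ holds at some accessible world.
Let φ = \neg \Diamond ((q \land s) \to s). Evaluate φ at each world:
  0 (successors {1, 3}): φ is false.
  1 (successors {1, 3}): φ is false.
  2 (successors {3}): φ is false.
  3 (successors {0, 1, 3}): φ is false.
  4 (successors {0, 3}): φ is false.
For instance, at 0:
  At 0: \Diamond ((q \land s) \to s) is true, so \neg \Diamond ((q \land s) \to s) is false.
    At 0: \Diamond ((q \land s) \to s) requires (q \land s) \to s at some successor in {1, 3}.
      (q \land s) \to s holds at 1, so \Diamond ((q \land s) \to s) is true at 0.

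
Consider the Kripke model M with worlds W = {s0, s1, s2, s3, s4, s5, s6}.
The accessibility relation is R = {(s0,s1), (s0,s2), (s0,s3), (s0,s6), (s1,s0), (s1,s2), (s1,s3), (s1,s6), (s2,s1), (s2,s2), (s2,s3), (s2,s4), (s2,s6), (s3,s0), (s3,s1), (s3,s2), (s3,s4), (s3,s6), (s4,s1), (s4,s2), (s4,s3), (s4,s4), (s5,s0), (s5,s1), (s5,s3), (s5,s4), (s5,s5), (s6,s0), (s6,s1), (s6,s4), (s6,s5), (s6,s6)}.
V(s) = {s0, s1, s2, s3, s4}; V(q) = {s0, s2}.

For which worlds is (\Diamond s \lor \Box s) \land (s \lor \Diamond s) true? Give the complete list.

s0, s1, s2, s3, s4, s5, s6

Recall that \Box ψ holds at a world iff ψ holds at every accessible world, and \Diamond ψ holds iff ψ holds at some accessible world.
Let φ = (\Diamond s \lor \Box s) \land (s \lor \Diamond s). Evaluate φ at each world:
  s0 (successors {s1, s2, s3, s6}): φ is true.
  s1 (successors {s0, s2, s3, s6}): φ is true.
  s2 (successors {s1, s2, s3, s4, s6}): φ is true.
  s3 (successors {s0, s1, s2, s4, s6}): φ is true.
  s4 (successors {s1, s2, s3, s4}): φ is true.
  s5 (successors {s0, s1, s3, s4, s5}): φ is true.
  s6 (successors {s0, s1, s4, s5, s6}): φ is true.
For instance, at s6:
  At s6: \Diamond s \lor \Box s is true, s \lor \Diamond s is true, so (\Diamond s \lor \Box s) \land (s \lor \Diamond s) is true.
    At s6: \Diamond s is true, \Box s is false, so \Diamond s \lor \Box s is true.
      At s6: \Diamond s requires s at some successor in {s0, s1, s4, s5, s6}.
        s holds at s0, so \Diamond s is true at s6.
      At s6: \Box s requires s at every successor {s0, s1, s4, s5, s6}.
        s fails at s5, so \Box s is false at s6.
    At s6: s is false, \Diamond s is true, so s \lor \Diamond s is true.
      At s6: \Diamond s requires s at some successor in {s0, s1, s4, s5, s6}.
        s holds at s0, so \Diamond s is true at s6.
Satisfying worlds: {s0, s1, s2, s3, s4, s5, s6}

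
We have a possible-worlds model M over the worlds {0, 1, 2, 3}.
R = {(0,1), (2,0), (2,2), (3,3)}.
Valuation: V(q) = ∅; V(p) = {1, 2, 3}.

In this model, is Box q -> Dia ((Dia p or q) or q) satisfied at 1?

At 1: Box q is true, Dia ((Dia p or q) or q) is false, so Box q -> Dia ((Dia p or q) or q) is false.
  At 1: no accessible worlds, so Box q holds vacuously.
  At 1: no accessible worlds, so Dia ((Dia p or q) or q) is false.

No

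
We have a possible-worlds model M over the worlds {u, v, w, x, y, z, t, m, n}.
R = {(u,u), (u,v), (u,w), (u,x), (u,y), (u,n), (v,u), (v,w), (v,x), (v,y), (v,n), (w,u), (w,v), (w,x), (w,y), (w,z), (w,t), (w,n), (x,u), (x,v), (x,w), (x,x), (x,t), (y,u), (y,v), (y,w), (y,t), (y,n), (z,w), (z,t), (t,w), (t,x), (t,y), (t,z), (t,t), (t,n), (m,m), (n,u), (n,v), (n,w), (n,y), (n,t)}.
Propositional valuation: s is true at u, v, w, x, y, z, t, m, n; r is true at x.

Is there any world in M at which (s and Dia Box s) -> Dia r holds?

Let φ = (s and Dia Box s) -> Dia r. Evaluate φ at each world:
  u (successors {u, v, w, x, y, n}): φ is true.
  v (successors {u, w, x, y, n}): φ is true.
  w (successors {u, v, x, y, z, t, n}): φ is true.
  x (successors {u, v, w, x, t}): φ is true.
  y (successors {u, v, w, t, n}): φ is false.
  z (successors {w, t}): φ is false.
  t (successors {w, x, y, z, t, n}): φ is true.
  m (successors {m}): φ is false.
  n (successors {u, v, w, y, t}): φ is false.
Detail at u (witness):
  At u: s and Dia Box s is true, Dia r is true, so (s and Dia Box s) -> Dia r is true.
    At u: s is true, Dia Box s is true, so s and Dia Box s is true.
      At u: Dia Box s requires Box s at some successor in {u, v, w, x, y, n}.
        Box s holds at u, so Dia Box s is true at u.
    At u: Dia r requires r at some successor in {u, v, w, x, y, n}.
      r holds at x, so Dia r is true at u.

Yes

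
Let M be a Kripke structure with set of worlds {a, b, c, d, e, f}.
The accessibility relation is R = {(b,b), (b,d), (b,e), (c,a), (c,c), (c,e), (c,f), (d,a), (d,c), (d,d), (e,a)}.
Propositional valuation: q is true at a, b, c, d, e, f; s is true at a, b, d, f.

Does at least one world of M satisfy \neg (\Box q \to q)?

No

Let φ = \neg (\Box q \to q). Evaluate φ at each world:
  a (successors ∅): φ is false.
  b (successors {b, d, e}): φ is false.
  c (successors {a, c, e, f}): φ is false.
  d (successors {a, c, d}): φ is false.
  e (successors {a}): φ is false.
  f (successors ∅): φ is false.
For instance, at d:
  At d: \Box q \to q is true, so \neg (\Box q \to q) is false.
    At d: \Box q is true, q is true, so \Box q \to q is true.
      At d: \Box q requires q at every successor {a, c, d}.
        At a: q is true.
        At c: q is true.
        At d: q is true.
      So \Box q is true at d.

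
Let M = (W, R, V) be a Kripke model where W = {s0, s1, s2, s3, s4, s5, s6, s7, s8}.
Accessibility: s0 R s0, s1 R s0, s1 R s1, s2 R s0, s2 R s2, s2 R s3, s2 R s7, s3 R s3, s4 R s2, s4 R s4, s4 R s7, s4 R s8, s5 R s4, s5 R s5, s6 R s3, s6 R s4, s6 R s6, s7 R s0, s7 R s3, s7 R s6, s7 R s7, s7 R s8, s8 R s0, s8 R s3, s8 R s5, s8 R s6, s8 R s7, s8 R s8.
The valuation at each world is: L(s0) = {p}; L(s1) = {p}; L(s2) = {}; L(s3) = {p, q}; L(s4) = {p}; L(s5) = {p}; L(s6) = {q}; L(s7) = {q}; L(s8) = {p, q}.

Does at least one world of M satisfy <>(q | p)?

Yes

Recall that <>ψ holds at a world iff ψ holds at some accessible world.
Let φ = <>(q | p). Evaluate φ at each world:
  s0 (successors {s0}): φ is true.
  s1 (successors {s0, s1}): φ is true.
  s2 (successors {s0, s2, s3, s7}): φ is true.
  s3 (successors {s3}): φ is true.
  s4 (successors {s2, s4, s7, s8}): φ is true.
  s5 (successors {s4, s5}): φ is true.
  s6 (successors {s3, s4, s6}): φ is true.
  s7 (successors {s0, s3, s6, s7, s8}): φ is true.
  s8 (successors {s0, s3, s5, s6, s7, s8}): φ is true.
Detail at s0 (witness):
  At s0: <>(q | p) requires q | p at some successor in {s0}.
    q | p holds at s0, so <>(q | p) is true at s0.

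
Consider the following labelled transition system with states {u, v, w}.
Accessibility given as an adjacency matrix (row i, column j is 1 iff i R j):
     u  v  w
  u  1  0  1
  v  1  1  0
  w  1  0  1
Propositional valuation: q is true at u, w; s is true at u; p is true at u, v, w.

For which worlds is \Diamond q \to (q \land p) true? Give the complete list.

Let φ = \Diamond q \to (q \land p). Evaluate φ at each world:
  u (successors {u, w}): φ is true.
  v (successors {u, v}): φ is false.
  w (successors {u, w}): φ is true.
For instance, at v:
  At v: \Diamond q is true, q \land p is false, so \Diamond q \to (q \land p) is false.
    At v: \Diamond q requires q at some successor in {u, v}.
      q holds at u, so \Diamond q is true at v.
Satisfying worlds: {u, w}

u, w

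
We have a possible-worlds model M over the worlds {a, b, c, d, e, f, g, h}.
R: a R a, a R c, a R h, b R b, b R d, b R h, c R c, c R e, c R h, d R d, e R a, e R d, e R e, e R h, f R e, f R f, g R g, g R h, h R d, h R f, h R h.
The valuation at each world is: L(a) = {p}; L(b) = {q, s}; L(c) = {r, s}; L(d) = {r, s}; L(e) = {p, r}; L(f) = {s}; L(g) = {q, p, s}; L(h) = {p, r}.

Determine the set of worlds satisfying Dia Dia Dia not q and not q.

Let φ = Dia Dia Dia not q and not q. Evaluate φ at each world:
  a (successors {a, c, h}): φ is true.
  b (successors {b, d, h}): φ is false.
  c (successors {c, e, h}): φ is true.
  d (successors {d}): φ is true.
  e (successors {a, d, e, h}): φ is true.
  f (successors {e, f}): φ is true.
  g (successors {g, h}): φ is false.
  h (successors {d, f, h}): φ is true.
For instance, at f:
  At f: Dia Dia Dia not q is true, not q is true, so Dia Dia Dia not q and not q is true.
    At f: Dia Dia Dia not q requires Dia Dia not q at some successor in {e, f}.
      Dia Dia not q holds at e, so Dia Dia Dia not q is true at f.
Satisfying worlds: {a, c, d, e, f, h}

a, c, d, e, f, h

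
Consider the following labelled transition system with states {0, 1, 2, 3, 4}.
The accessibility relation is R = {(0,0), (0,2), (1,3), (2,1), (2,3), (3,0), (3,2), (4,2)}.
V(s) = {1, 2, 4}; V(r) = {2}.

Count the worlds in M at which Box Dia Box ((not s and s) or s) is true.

Let φ = Box Dia Box ((not s and s) or s). Evaluate φ at each world:
  0 (successors {0, 2}): φ is false.
  1 (successors {3}): φ is false.
  2 (successors {1, 3}): φ is false.
  3 (successors {0, 2}): φ is false.
  4 (successors {2}): φ is false.
For instance, at 0:
  At 0: Box Dia Box ((not s and s) or s) requires Dia Box ((not s and s) or s) at every successor {0, 2}.
    Dia Box ((not s and s) or s) fails at 0, so Box Dia Box ((not s and s) or s) is false at 0.
      At 0: Dia Box ((not s and s) or s) requires Box ((not s and s) or s) at some successor in {0, 2}.
        At 0: Box ((not s and s) or s) is false.
        At 2: Box ((not s and s) or s) is false.
      So Dia Box ((not s and s) or s) is false at 0.
Satisfying worlds: none.

0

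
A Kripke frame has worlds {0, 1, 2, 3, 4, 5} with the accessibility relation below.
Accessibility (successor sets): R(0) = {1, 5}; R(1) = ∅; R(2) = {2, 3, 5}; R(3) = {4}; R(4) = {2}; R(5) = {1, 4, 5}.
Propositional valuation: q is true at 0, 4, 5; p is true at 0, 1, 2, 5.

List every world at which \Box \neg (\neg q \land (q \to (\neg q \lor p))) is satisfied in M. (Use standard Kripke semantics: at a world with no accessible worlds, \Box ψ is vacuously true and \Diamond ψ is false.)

Let φ = \Box \neg (\neg q \land (q \to (\neg q \lor p))). Evaluate φ at each world:
  0 (successors {1, 5}): φ is false.
  1 (successors ∅): φ is true.
  2 (successors {2, 3, 5}): φ is false.
  3 (successors {4}): φ is true.
  4 (successors {2}): φ is false.
  5 (successors {1, 4, 5}): φ is false.
For instance, at 2:
  At 2: \Box \neg (\neg q \land (q \to (\neg q \lor p))) requires \neg (\neg q \land (q \to (\neg q \lor p))) at every successor {2, 3, 5}.
    \neg (\neg q \land (q \to (\neg q \lor p))) fails at 2, so \Box \neg (\neg q \land (q \to (\neg q \lor p))) is false at 2.
Satisfying worlds: {1, 3}

1, 3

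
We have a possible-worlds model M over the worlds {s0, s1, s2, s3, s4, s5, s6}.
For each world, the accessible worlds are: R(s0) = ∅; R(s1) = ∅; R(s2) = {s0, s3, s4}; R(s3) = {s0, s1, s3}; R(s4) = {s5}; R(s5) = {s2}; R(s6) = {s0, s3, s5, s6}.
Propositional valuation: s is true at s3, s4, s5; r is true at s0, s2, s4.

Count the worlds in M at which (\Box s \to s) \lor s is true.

5

Let φ = (\Box s \to s) \lor s. Evaluate φ at each world:
  s0 (successors ∅): φ is false.
  s1 (successors ∅): φ is false.
  s2 (successors {s0, s3, s4}): φ is true.
  s3 (successors {s0, s1, s3}): φ is true.
  s4 (successors {s5}): φ is true.
  s5 (successors {s2}): φ is true.
  s6 (successors {s0, s3, s5, s6}): φ is true.
For instance, at s6:
  At s6: \Box s \to s is true, s is false, so (\Box s \to s) \lor s is true.
    At s6: \Box s is false, s is false, so \Box s \to s is true.
      At s6: \Box s requires s at every successor {s0, s3, s5, s6}.
        s fails at s0, so \Box s is false at s6.
Satisfying worlds: {s2, s3, s4, s5, s6}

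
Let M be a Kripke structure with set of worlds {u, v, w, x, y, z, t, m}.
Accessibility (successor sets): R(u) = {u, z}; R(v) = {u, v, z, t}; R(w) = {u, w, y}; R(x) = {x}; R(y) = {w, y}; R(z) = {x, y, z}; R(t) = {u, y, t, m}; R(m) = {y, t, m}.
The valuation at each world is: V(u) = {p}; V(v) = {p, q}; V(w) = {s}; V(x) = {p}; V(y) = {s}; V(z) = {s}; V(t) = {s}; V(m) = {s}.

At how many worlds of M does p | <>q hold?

Let φ = p | <>q. Evaluate φ at each world:
  u (successors {u, z}): φ is true.
  v (successors {u, v, z, t}): φ is true.
  w (successors {u, w, y}): φ is false.
  x (successors {x}): φ is true.
  y (successors {w, y}): φ is false.
  z (successors {x, y, z}): φ is false.
  t (successors {u, y, t, m}): φ is false.
  m (successors {y, t, m}): φ is false.
For instance, at w:
  At w: p is false, <>q is false, so p | <>q is false.
    At w: <>q requires q at some successor in {u, w, y}.
      At u: q is false.
      At w: q is false.
      At y: q is false.
    So <>q is false at w.
Satisfying worlds: {u, v, x}

3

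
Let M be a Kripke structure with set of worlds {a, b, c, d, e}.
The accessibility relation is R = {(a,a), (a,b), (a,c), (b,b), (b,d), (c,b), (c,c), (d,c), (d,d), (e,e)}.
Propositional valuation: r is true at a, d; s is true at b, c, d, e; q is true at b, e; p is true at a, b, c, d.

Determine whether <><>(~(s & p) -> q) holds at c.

Yes

Recall that <>ψ holds at a world iff ψ holds at some accessible world.
At c: <><>(~(s & p) -> q) requires <>(~(s & p) -> q) at some successor in {b, c}.
  <>(~(s & p) -> q) holds at b, so <><>(~(s & p) -> q) is true at c.
    At b: <>(~(s & p) -> q) requires ~(s & p) -> q at some successor in {b, d}.
      ~(s & p) -> q holds at b, so <>(~(s & p) -> q) is true at b.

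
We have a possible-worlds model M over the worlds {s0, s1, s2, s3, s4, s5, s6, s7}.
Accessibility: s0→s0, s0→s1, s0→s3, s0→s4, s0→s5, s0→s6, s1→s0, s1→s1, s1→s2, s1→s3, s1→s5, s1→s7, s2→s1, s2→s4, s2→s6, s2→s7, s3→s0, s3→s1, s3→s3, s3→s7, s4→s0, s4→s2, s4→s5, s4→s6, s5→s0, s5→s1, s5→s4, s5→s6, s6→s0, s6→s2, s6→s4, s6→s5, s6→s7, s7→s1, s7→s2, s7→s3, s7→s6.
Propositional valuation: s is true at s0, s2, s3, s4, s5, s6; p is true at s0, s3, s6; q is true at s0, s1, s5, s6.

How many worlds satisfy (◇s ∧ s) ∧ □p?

0

Let φ = (◇s ∧ s) ∧ □p. Evaluate φ at each world:
  s0 (successors {s0, s1, s3, s4, s5, s6}): φ is false.
  s1 (successors {s0, s1, s2, s3, s5, s7}): φ is false.
  s2 (successors {s1, s4, s6, s7}): φ is false.
  s3 (successors {s0, s1, s3, s7}): φ is false.
  s4 (successors {s0, s2, s5, s6}): φ is false.
  s5 (successors {s0, s1, s4, s6}): φ is false.
  s6 (successors {s0, s2, s4, s5, s7}): φ is false.
  s7 (successors {s1, s2, s3, s6}): φ is false.
For instance, at s2:
  At s2: ◇s ∧ s is true, □p is false, so (◇s ∧ s) ∧ □p is false.
    At s2: ◇s is true, s is true, so ◇s ∧ s is true.
      At s2: ◇s requires s at some successor in {s1, s4, s6, s7}.
        s holds at s4, so ◇s is true at s2.
    At s2: □p requires p at every successor {s1, s4, s6, s7}.
      p fails at s1, so □p is false at s2.
Satisfying worlds: none.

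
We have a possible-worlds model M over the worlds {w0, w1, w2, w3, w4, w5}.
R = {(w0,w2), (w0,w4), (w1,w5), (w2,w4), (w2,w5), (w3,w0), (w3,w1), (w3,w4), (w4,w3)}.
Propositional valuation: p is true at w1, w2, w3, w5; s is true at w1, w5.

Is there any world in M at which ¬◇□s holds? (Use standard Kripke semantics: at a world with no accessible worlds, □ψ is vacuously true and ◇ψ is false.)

Recall that □ψ holds at a world iff ψ holds at every accessible world, and ◇ψ holds iff ψ holds at some accessible world.
Let φ = ¬◇□s. Evaluate φ at each world:
  w0 (successors {w2, w4}): φ is true.
  w1 (successors {w5}): φ is false.
  w2 (successors {w4, w5}): φ is false.
  w3 (successors {w0, w1, w4}): φ is false.
  w4 (successors {w3}): φ is true.
  w5 (successors ∅): φ is true.
Detail at w0 (witness):
  At w0: ◇□s is false, so ¬◇□s is true.
    At w0: ◇□s requires □s at some successor in {w2, w4}.
      At w2: □s is false.
      At w4: □s is false.
    So ◇□s is false at w0.

Yes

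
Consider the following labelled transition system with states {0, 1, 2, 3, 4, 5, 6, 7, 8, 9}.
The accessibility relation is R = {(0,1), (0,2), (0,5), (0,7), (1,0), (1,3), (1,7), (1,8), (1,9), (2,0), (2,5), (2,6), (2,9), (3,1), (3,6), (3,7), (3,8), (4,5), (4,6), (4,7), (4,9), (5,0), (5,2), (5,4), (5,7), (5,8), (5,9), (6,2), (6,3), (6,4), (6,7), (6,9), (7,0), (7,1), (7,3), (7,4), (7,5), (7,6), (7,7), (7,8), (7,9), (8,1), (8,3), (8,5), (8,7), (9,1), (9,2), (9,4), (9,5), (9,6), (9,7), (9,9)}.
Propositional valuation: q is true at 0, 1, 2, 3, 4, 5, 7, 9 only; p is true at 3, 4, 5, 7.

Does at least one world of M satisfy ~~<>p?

Yes

Recall that <>ψ holds at a world iff ψ holds at some accessible world.
Let φ = ~~<>p. Evaluate φ at each world:
  0 (successors {1, 2, 5, 7}): φ is true.
  1 (successors {0, 3, 7, 8, 9}): φ is true.
  2 (successors {0, 5, 6, 9}): φ is true.
  3 (successors {1, 6, 7, 8}): φ is true.
  4 (successors {5, 6, 7, 9}): φ is true.
  5 (successors {0, 2, 4, 7, 8, 9}): φ is true.
  6 (successors {2, 3, 4, 7, 9}): φ is true.
  7 (successors {0, 1, 3, 4, 5, 6, 7, 8, 9}): φ is true.
  8 (successors {1, 3, 5, 7}): φ is true.
  9 (successors {1, 2, 4, 5, 6, 7, 9}): φ is true.
Detail at 0 (witness):
  At 0: ~<>p is false, so ~~<>p is true.
    At 0: <>p is true, so ~<>p is false.
      At 0: <>p requires p at some successor in {1, 2, 5, 7}.
        p holds at 5, so <>p is true at 0.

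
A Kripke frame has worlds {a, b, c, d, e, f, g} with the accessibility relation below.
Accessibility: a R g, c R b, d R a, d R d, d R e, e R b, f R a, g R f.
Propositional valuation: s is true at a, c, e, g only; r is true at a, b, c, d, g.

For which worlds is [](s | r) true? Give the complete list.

Recall that []ψ holds at a world iff ψ holds at every accessible world, and <>ψ holds iff ψ holds at some accessible world.
Let φ = [](s | r). Evaluate φ at each world:
  a (successors {g}): φ is true.
  b (successors ∅): φ is true.
  c (successors {b}): φ is true.
  d (successors {a, d, e}): φ is true.
  e (successors {b}): φ is true.
  f (successors {a}): φ is true.
  g (successors {f}): φ is false.
For instance, at e:
  At e: [](s | r) requires s | r at every successor {b}.
    At b: s | r is true.
  So [](s | r) is true at e.
Satisfying worlds: {a, b, c, d, e, f}

a, b, c, d, e, f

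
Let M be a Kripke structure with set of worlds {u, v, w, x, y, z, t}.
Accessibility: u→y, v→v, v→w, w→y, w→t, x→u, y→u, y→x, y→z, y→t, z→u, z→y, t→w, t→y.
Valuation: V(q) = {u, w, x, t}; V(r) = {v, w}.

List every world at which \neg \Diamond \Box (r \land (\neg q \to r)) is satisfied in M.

Let φ = \neg \Diamond \Box (r \land (\neg q \to r)). Evaluate φ at each world:
  u (successors {y}): φ is true.
  v (successors {v, w}): φ is false.
  w (successors {y, t}): φ is true.
  x (successors {u}): φ is true.
  y (successors {u, x, z, t}): φ is true.
  z (successors {u, y}): φ is true.
  t (successors {w, y}): φ is true.
For instance, at y:
  At y: \Diamond \Box (r \land (\neg q \to r)) is false, so \neg \Diamond \Box (r \land (\neg q \to r)) is true.
    At y: \Diamond \Box (r \land (\neg q \to r)) requires \Box (r \land (\neg q \to r)) at some successor in {u, x, z, t}.
      At u: \Box (r \land (\neg q \to r)) is false.
      At x: \Box (r \land (\neg q \to r)) is false.
      At z: \Box (r \land (\neg q \to r)) is false.
      At t: \Box (r \land (\neg q \to r)) is false.
    So \Diamond \Box (r \land (\neg q \to r)) is false at y.
Satisfying worlds: {u, w, x, y, z, t}

u, w, x, y, z, t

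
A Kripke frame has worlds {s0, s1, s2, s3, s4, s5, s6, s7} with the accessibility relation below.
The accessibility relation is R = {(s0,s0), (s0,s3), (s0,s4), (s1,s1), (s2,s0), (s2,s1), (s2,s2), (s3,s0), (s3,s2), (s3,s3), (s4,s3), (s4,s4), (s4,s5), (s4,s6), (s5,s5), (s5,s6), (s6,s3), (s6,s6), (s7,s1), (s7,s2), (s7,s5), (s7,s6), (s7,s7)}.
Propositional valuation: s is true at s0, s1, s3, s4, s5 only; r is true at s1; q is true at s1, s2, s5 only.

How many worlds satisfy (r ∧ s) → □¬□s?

7

Let φ = (r ∧ s) → □¬□s. Evaluate φ at each world:
  s0 (successors {s0, s3, s4}): φ is true.
  s1 (successors {s1}): φ is false.
  s2 (successors {s0, s1, s2}): φ is true.
  s3 (successors {s0, s2, s3}): φ is true.
  s4 (successors {s3, s4, s5, s6}): φ is true.
  s5 (successors {s5, s6}): φ is true.
  s6 (successors {s3, s6}): φ is true.
  s7 (successors {s1, s2, s5, s6, s7}): φ is true.
For instance, at s2:
  At s2: r ∧ s is false, □¬□s is false, so (r ∧ s) → □¬□s is true.
    At s2: □¬□s requires ¬□s at every successor {s0, s1, s2}.
      ¬□s fails at s0, so □¬□s is false at s2.
Satisfying worlds: {s0, s2, s3, s4, s5, s6, s7}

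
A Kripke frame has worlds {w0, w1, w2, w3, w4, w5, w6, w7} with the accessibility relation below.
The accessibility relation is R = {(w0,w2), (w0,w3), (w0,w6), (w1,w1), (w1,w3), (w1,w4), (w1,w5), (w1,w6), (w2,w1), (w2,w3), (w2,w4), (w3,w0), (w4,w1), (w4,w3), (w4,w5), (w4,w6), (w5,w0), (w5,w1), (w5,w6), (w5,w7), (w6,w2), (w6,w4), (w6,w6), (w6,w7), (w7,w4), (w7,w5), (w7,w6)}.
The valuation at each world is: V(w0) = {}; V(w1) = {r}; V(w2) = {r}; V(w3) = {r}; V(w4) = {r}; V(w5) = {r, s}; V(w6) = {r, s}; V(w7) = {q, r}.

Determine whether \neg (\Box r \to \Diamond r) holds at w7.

No

At w7: \Box r \to \Diamond r is true, so \neg (\Box r \to \Diamond r) is false.
  At w7: \Box r is true, \Diamond r is true, so \Box r \to \Diamond r is true.
    At w7: \Box r requires r at every successor {w4, w5, w6}.
      At w4: r is true.
      At w5: r is true.
      At w6: r is true.
    So \Box r is true at w7.
    At w7: \Diamond r requires r at some successor in {w4, w5, w6}.
      r holds at w4, so \Diamond r is true at w7.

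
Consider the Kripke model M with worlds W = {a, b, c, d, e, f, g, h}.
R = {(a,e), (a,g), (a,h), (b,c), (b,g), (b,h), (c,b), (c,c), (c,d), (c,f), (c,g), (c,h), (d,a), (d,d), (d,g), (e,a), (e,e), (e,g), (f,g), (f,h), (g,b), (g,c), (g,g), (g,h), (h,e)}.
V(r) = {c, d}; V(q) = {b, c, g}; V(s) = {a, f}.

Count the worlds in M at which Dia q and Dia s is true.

Recall that Dia ψ holds at a world iff ψ holds at some accessible world.
Let φ = Dia q and Dia s. Evaluate φ at each world:
  a (successors {e, g, h}): φ is false.
  b (successors {c, g, h}): φ is false.
  c (successors {b, c, d, f, g, h}): φ is true.
  d (successors {a, d, g}): φ is true.
  e (successors {a, e, g}): φ is true.
  f (successors {g, h}): φ is false.
  g (successors {b, c, g, h}): φ is false.
  h (successors {e}): φ is false.
For instance, at a:
  At a: Dia q is true, Dia s is false, so Dia q and Dia s is false.
    At a: Dia q requires q at some successor in {e, g, h}.
      q holds at g, so Dia q is true at a.
    At a: Dia s requires s at some successor in {e, g, h}.
      At e: s is false.
      At g: s is false.
      At h: s is false.
    So Dia s is false at a.
Satisfying worlds: {c, d, e}

3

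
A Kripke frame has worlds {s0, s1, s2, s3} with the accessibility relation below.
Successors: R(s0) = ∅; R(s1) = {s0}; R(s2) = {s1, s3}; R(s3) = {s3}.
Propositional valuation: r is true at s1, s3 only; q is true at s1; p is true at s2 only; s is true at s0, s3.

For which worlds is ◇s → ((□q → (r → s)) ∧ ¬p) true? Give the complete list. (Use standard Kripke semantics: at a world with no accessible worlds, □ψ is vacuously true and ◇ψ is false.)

Let φ = ◇s → ((□q → (r → s)) ∧ ¬p). Evaluate φ at each world:
  s0 (successors ∅): φ is true.
  s1 (successors {s0}): φ is true.
  s2 (successors {s1, s3}): φ is false.
  s3 (successors {s3}): φ is true.
For instance, at s2:
  At s2: ◇s is true, (□q → (r → s)) ∧ ¬p is false, so ◇s → ((□q → (r → s)) ∧ ¬p) is false.
    At s2: ◇s requires s at some successor in {s1, s3}.
      s holds at s3, so ◇s is true at s2.
    At s2: □q → (r → s) is true, ¬p is false, so (□q → (r → s)) ∧ ¬p is false.
      At s2: □q is false, r → s is true, so □q → (r → s) is true.
Satisfying worlds: {s0, s1, s3}

s0, s1, s3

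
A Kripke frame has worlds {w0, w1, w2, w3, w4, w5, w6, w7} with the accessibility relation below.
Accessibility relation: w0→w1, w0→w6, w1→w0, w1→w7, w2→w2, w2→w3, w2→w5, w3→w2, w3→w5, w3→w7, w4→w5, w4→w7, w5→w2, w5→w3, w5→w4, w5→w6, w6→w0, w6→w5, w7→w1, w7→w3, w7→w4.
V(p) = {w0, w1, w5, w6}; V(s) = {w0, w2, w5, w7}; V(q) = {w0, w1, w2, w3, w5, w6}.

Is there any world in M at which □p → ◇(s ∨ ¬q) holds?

Let φ = □p → ◇(s ∨ ¬q). Evaluate φ at each world:
  w0 (successors {w1, w6}): φ is false.
  w1 (successors {w0, w7}): φ is true.
  w2 (successors {w2, w3, w5}): φ is true.
  w3 (successors {w2, w5, w7}): φ is true.
  w4 (successors {w5, w7}): φ is true.
  w5 (successors {w2, w3, w4, w6}): φ is true.
  w6 (successors {w0, w5}): φ is true.
  w7 (successors {w1, w3, w4}): φ is true.
Detail at w1 (witness):
  At w1: □p is false, ◇(s ∨ ¬q) is true, so □p → ◇(s ∨ ¬q) is true.
    At w1: □p requires p at every successor {w0, w7}.
      p fails at w7, so □p is false at w1.
    At w1: ◇(s ∨ ¬q) requires s ∨ ¬q at some successor in {w0, w7}.
      s ∨ ¬q holds at w0, so ◇(s ∨ ¬q) is true at w1.

Yes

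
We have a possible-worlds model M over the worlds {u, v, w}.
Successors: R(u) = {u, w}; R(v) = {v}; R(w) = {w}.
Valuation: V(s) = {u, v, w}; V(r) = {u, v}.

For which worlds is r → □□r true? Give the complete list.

v, w

Recall that □ψ holds at a world iff ψ holds at every accessible world, and ◇ψ holds iff ψ holds at some accessible world.
Let φ = r → □□r. Evaluate φ at each world:
  u (successors {u, w}): φ is false.
  v (successors {v}): φ is true.
  w (successors {w}): φ is true.
For instance, at u:
  At u: r is true, □□r is false, so r → □□r is false.
    At u: □□r requires □r at every successor {u, w}.
      □r fails at u, so □□r is false at u.
Satisfying worlds: {v, w}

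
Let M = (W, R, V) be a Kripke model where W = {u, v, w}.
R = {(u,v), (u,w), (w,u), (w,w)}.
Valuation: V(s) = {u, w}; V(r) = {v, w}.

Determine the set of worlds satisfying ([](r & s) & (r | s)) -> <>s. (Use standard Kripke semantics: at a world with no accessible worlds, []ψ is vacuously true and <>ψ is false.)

u, w

Recall that []ψ holds at a world iff ψ holds at every accessible world, and <>ψ holds iff ψ holds at some accessible world.
Let φ = ([](r & s) & (r | s)) -> <>s. Evaluate φ at each world:
  u (successors {v, w}): φ is true.
  v (successors ∅): φ is false.
  w (successors {u, w}): φ is true.
For instance, at w:
  At w: [](r & s) & (r | s) is false, <>s is true, so ([](r & s) & (r | s)) -> <>s is true.
    At w: [](r & s) is false, r | s is true, so [](r & s) & (r | s) is false.
      At w: [](r & s) requires r & s at every successor {u, w}.
        r & s fails at u, so [](r & s) is false at w.
    At w: <>s requires s at some successor in {u, w}.
      s holds at u, so <>s is true at w.
Satisfying worlds: {u, w}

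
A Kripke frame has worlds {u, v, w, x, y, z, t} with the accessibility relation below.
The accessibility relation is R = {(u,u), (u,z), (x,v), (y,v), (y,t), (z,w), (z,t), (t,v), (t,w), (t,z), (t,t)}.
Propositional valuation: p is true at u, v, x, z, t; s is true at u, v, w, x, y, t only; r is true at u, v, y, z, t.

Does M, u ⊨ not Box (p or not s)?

At u: Box (p or not s) is true, so not Box (p or not s) is false.
  At u: Box (p or not s) requires p or not s at every successor {u, z}.
    At u: p or not s is true.
    At z: p or not s is true.
  So Box (p or not s) is true at u.

No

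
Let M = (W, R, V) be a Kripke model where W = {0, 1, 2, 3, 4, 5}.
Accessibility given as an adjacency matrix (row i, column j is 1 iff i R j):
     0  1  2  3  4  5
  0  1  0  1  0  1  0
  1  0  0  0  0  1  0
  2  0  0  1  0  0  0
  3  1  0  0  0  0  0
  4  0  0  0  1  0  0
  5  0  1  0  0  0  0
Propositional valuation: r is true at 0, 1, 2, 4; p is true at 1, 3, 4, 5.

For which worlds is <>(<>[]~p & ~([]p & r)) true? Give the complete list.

0, 2, 3

Recall that []ψ holds at a world iff ψ holds at every accessible world, and <>ψ holds iff ψ holds at some accessible world.
Let φ = <>(<>[]~p & ~([]p & r)). Evaluate φ at each world:
  0 (successors {0, 2, 4}): φ is true.
  1 (successors {4}): φ is false.
  2 (successors {2}): φ is true.
  3 (successors {0}): φ is true.
  4 (successors {3}): φ is false.
  5 (successors {1}): φ is false.
For instance, at 4:
  At 4: <>(<>[]~p & ~([]p & r)) requires <>[]~p & ~([]p & r) at some successor in {3}.
    At 3: <>[]~p & ~([]p & r) is false.
  So <>(<>[]~p & ~([]p & r)) is false at 4.
Satisfying worlds: {0, 2, 3}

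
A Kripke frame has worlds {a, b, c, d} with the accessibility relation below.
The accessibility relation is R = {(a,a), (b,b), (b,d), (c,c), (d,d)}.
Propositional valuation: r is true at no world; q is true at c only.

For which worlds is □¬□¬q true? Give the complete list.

c

Let φ = □¬□¬q. Evaluate φ at each world:
  a (successors {a}): φ is false.
  b (successors {b, d}): φ is false.
  c (successors {c}): φ is true.
  d (successors {d}): φ is false.
For instance, at b:
  At b: □¬□¬q requires ¬□¬q at every successor {b, d}.
    ¬□¬q fails at b, so □¬□¬q is false at b.
      At b: □¬q is true, so ¬□¬q is false.
Satisfying worlds: {c}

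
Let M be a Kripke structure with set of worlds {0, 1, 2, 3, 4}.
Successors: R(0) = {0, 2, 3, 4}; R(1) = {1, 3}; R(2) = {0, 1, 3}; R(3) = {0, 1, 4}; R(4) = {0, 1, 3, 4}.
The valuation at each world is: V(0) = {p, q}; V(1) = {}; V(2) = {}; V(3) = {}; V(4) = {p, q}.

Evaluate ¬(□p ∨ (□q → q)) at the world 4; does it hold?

At 4: □p ∨ (□q → q) is true, so ¬(□p ∨ (□q → q)) is false.
  At 4: □p is false, □q → q is true, so □p ∨ (□q → q) is true.
    At 4: □p requires p at every successor {0, 1, 3, 4}.
      p fails at 1, so □p is false at 4.
    At 4: □q is false, q is true, so □q → q is true.
      At 4: □q requires q at every successor {0, 1, 3, 4}.
        q fails at 1, so □q is false at 4.

No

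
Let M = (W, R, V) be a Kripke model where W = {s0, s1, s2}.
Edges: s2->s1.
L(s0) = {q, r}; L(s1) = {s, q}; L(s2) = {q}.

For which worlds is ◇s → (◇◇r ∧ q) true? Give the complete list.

s0, s1

Let φ = ◇s → (◇◇r ∧ q). Evaluate φ at each world:
  s0 (successors ∅): φ is true.
  s1 (successors ∅): φ is true.
  s2 (successors {s1}): φ is false.
For instance, at s2:
  At s2: ◇s is true, ◇◇r ∧ q is false, so ◇s → (◇◇r ∧ q) is false.
    At s2: ◇s requires s at some successor in {s1}.
      s holds at s1, so ◇s is true at s2.
    At s2: ◇◇r is false, q is true, so ◇◇r ∧ q is false.
      At s2: ◇◇r requires ◇r at some successor in {s1}.
        At s1: ◇r is false.
      So ◇◇r is false at s2.
Satisfying worlds: {s0, s1}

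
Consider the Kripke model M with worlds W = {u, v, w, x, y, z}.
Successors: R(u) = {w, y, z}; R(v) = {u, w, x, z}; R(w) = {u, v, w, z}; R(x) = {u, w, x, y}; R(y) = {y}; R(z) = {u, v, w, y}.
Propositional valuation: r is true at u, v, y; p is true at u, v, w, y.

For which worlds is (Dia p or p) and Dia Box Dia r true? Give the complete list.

u, v, w, x, y, z

Recall that Box ψ holds at a world iff ψ holds at every accessible world, and Dia ψ holds iff ψ holds at some accessible world.
Let φ = (Dia p or p) and Dia Box Dia r. Evaluate φ at each world:
  u (successors {w, y, z}): φ is true.
  v (successors {u, w, x, z}): φ is true.
  w (successors {u, v, w, z}): φ is true.
  x (successors {u, w, x, y}): φ is true.
  y (successors {y}): φ is true.
  z (successors {u, v, w, y}): φ is true.
For instance, at z:
  At z: Dia p or p is true, Dia Box Dia r is true, so (Dia p or p) and Dia Box Dia r is true.
    At z: Dia p is true, p is false, so Dia p or p is true.
      At z: Dia p requires p at some successor in {u, v, w, y}.
        p holds at u, so Dia p is true at z.
    At z: Dia Box Dia r requires Box Dia r at some successor in {u, v, w, y}.
      Box Dia r holds at u, so Dia Box Dia r is true at z.
Satisfying worlds: {u, v, w, x, y, z}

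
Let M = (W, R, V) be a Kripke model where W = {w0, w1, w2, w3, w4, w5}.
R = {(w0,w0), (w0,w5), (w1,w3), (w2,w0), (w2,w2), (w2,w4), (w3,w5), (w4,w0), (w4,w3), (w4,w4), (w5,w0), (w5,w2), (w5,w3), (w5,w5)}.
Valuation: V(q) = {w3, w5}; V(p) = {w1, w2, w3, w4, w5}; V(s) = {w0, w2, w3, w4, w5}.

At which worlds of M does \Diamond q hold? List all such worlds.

Recall that \Diamond ψ holds at a world iff ψ holds at some accessible world.
Let φ = \Diamond q. Evaluate φ at each world:
  w0 (successors {w0, w5}): φ is true.
  w1 (successors {w3}): φ is true.
  w2 (successors {w0, w2, w4}): φ is false.
  w3 (successors {w5}): φ is true.
  w4 (successors {w0, w3, w4}): φ is true.
  w5 (successors {w0, w2, w3, w5}): φ is true.
For instance, at w5:
  At w5: \Diamond q requires q at some successor in {w0, w2, w3, w5}.
    q holds at w3, so \Diamond q is true at w5.
Satisfying worlds: {w0, w1, w3, w4, w5}

w0, w1, w3, w4, w5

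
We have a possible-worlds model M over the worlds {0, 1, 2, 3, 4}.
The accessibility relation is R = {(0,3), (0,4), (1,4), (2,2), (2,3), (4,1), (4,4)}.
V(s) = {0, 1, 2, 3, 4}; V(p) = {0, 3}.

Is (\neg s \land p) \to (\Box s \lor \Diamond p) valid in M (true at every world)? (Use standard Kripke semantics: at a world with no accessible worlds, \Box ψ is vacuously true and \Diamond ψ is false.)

Yes

Let φ = (\neg s \land p) \to (\Box s \lor \Diamond p). Evaluate φ at each world:
  0 (successors {3, 4}): φ is true.
  1 (successors {4}): φ is true.
  2 (successors {2, 3}): φ is true.
  3 (successors ∅): φ is true.
  4 (successors {1, 4}): φ is true.
For instance, at 1:
  At 1: \neg s \land p is false, \Box s \lor \Diamond p is true, so (\neg s \land p) \to (\Box s \lor \Diamond p) is true.
    At 1: \Box s is true, \Diamond p is false, so \Box s \lor \Diamond p is true.
      At 1: \Box s requires s at every successor {4}.
        At 4: s is true.
      So \Box s is true at 1.
      At 1: \Diamond p requires p at some successor in {4}.
        At 4: p is false.
      So \Diamond p is false at 1.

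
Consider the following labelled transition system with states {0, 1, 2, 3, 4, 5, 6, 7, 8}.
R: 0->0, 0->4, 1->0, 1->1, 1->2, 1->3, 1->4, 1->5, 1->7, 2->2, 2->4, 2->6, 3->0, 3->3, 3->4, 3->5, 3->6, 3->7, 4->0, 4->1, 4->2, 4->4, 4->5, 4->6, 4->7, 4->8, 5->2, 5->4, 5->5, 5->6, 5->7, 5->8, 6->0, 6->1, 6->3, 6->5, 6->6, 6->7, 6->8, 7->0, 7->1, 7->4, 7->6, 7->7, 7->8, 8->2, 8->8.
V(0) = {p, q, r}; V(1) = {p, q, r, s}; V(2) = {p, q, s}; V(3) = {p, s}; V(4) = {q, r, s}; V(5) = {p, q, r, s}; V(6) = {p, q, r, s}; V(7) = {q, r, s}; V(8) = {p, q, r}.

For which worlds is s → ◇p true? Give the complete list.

Let φ = s → ◇p. Evaluate φ at each world:
  0 (successors {0, 4}): φ is true.
  1 (successors {0, 1, 2, 3, 4, 5, 7}): φ is true.
  2 (successors {2, 4, 6}): φ is true.
  3 (successors {0, 3, 4, 5, 6, 7}): φ is true.
  4 (successors {0, 1, 2, 4, 5, 6, 7, 8}): φ is true.
  5 (successors {2, 4, 5, 6, 7, 8}): φ is true.
  6 (successors {0, 1, 3, 5, 6, 7, 8}): φ is true.
  7 (successors {0, 1, 4, 6, 7, 8}): φ is true.
  8 (successors {2, 8}): φ is true.
For instance, at 4:
  At 4: s is true, ◇p is true, so s → ◇p is true.
    At 4: ◇p requires p at some successor in {0, 1, 2, 4, 5, 6, 7, 8}.
      p holds at 0, so ◇p is true at 4.
Satisfying worlds: {0, 1, 2, 3, 4, 5, 6, 7, 8}

0, 1, 2, 3, 4, 5, 6, 7, 8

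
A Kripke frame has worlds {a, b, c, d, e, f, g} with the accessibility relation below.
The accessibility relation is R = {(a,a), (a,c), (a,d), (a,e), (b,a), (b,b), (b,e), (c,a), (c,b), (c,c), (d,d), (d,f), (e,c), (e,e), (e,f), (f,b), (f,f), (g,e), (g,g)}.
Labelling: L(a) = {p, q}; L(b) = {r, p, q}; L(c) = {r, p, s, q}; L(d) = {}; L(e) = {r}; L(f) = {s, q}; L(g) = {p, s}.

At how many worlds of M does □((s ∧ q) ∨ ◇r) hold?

5

Let φ = □((s ∧ q) ∨ ◇r). Evaluate φ at each world:
  a (successors {a, c, d, e}): φ is false.
  b (successors {a, b, e}): φ is true.
  c (successors {a, b, c}): φ is true.
  d (successors {d, f}): φ is false.
  e (successors {c, e, f}): φ is true.
  f (successors {b, f}): φ is true.
  g (successors {e, g}): φ is true.
For instance, at f:
  At f: □((s ∧ q) ∨ ◇r) requires (s ∧ q) ∨ ◇r at every successor {b, f}.
      At b: s ∧ q is false, ◇r is true, so (s ∧ q) ∨ ◇r is true.
      At f: s ∧ q is true, ◇r is true, so (s ∧ q) ∨ ◇r is true.
  So □((s ∧ q) ∨ ◇r) is true at f.
Satisfying worlds: {b, c, e, f, g}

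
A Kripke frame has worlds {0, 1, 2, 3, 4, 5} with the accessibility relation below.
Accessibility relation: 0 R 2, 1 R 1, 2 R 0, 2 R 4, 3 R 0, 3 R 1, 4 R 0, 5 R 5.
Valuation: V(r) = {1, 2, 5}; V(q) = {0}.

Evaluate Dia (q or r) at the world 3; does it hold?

At 3: Dia (q or r) requires q or r at some successor in {0, 1}.
  q or r holds at 0, so Dia (q or r) is true at 3.

Yes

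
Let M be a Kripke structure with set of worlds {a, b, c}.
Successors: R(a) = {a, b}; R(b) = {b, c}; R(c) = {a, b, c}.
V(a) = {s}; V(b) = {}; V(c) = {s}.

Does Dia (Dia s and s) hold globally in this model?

Yes

Let φ = Dia (Dia s and s). Evaluate φ at each world:
  a (successors {a, b}): φ is true.
  b (successors {b, c}): φ is true.
  c (successors {a, b, c}): φ is true.
For instance, at c:
  At c: Dia (Dia s and s) requires Dia s and s at some successor in {a, b, c}.
    Dia s and s holds at a, so Dia (Dia s and s) is true at c.
      At a: Dia s is true, s is true, so Dia s and s is true.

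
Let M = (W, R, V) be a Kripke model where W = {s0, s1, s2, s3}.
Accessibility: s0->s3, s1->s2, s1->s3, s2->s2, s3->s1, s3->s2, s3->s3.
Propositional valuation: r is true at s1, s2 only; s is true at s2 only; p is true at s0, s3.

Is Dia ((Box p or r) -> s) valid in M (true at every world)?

Recall that Box ψ holds at a world iff ψ holds at every accessible world, and Dia ψ holds iff ψ holds at some accessible world.
Let φ = Dia ((Box p or r) -> s). Evaluate φ at each world:
  s0 (successors {s3}): φ is true.
  s1 (successors {s2, s3}): φ is true.
  s2 (successors {s2}): φ is true.
  s3 (successors {s1, s2, s3}): φ is true.
For instance, at s1:
  At s1: Dia ((Box p or r) -> s) requires (Box p or r) -> s at some successor in {s2, s3}.
    (Box p or r) -> s holds at s2, so Dia ((Box p or r) -> s) is true at s1.
      At s2: Box p or r is true, s is true, so (Box p or r) -> s is true.

Yes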